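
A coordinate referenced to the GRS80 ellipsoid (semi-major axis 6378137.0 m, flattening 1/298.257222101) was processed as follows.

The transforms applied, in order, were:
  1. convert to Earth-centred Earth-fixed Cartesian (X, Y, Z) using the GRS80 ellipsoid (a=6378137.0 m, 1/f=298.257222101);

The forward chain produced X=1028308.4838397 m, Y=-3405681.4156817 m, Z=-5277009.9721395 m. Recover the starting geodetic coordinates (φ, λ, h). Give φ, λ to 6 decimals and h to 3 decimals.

start: X=1028308.4838, Y=-3405681.4157, Z=-5277009.9721 m
→ geod (Bowring, a=6378137.000): φ=-56.19193200°, λ=-73.19888000°, h=778.9810 m

φ=-56.191932°, λ=-73.198880°, h=778.981 m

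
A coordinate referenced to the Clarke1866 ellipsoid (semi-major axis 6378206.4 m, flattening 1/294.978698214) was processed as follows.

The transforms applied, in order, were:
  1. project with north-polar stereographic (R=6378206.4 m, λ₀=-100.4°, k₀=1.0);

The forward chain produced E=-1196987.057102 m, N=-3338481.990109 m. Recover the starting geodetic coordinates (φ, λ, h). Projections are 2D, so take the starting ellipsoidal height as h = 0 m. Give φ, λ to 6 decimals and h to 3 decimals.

φ=58.925648°, λ=-120.124905°, h=0.000 m

start: E=-1196987.0571, N=-3338481.9901 m
→ stereo⁻¹: φ=58.92564800°, λ=-120.12490500°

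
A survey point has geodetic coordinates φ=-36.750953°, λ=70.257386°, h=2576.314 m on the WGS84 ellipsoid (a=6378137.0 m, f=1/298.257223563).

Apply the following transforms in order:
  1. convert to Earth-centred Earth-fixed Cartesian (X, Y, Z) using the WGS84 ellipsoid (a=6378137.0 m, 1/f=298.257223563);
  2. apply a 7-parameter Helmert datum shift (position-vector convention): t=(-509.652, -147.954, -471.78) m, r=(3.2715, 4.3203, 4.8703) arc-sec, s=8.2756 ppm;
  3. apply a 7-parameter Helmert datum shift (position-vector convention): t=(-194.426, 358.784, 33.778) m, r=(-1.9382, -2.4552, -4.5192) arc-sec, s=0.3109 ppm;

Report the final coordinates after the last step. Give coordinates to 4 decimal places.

start: φ=-36.750953°, λ=70.257386°, h=2576.314 m
→ ECEF (a=6378137.000, f=1/298.257223563): X=1729053.7810, Y=4817766.3468, Z=-3796825.8446
→ Helmert 7p (PV): X=1728365.1537, Y=4817759.3100, Z=-3797288.8480
→ Helmert 7p (PV): X=1728322.0205, Y=4818046.0420, Z=-3797280.9484

X=1728322.0205 m, Y=4818046.0420 m, Z=-3797280.9484 m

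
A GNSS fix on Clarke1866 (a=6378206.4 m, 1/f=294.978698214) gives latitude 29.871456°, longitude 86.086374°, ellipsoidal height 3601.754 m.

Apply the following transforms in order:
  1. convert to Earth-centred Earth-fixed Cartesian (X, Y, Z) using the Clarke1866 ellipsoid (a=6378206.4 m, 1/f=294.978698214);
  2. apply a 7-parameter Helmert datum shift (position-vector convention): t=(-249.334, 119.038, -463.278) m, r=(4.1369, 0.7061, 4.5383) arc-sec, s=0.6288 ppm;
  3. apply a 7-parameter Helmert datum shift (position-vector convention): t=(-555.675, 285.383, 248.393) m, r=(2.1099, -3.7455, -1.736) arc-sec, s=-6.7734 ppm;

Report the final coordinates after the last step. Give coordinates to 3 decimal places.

start: φ=29.871456°, λ=86.086374°, h=3601.754 m
→ ECEF (a=6378206.400, f=1/294.978698214): X=378023.7453, Y=5525686.3811, Z=3159646.7398
→ Helmert 7p (PV): X=377663.8874, Y=5525753.8403, Z=3159294.9791
→ Helmert 7p (PV): X=377094.7925, Y=5525966.3002, Z=3159585.3538

X=377094.793 m, Y=5525966.300 m, Z=3159585.354 m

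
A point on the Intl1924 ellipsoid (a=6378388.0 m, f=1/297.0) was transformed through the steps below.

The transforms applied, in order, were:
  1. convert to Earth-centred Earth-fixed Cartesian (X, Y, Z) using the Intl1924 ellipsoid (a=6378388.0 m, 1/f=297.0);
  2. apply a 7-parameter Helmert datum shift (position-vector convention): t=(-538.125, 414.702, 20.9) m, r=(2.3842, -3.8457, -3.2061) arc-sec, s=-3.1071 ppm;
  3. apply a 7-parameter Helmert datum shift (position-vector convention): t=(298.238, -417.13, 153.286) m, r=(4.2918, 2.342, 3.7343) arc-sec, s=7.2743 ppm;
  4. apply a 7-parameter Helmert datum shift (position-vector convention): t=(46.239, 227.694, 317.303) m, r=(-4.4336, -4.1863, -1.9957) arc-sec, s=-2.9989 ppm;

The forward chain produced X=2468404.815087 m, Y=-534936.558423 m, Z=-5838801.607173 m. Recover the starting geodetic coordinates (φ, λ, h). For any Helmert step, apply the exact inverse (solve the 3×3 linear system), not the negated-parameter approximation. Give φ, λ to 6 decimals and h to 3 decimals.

start: X=2468404.8151, Y=-534936.5584, Z=-5838801.6072 m
→ Helmert⁻¹: X=2468252.6440, Y=-535016.4641, Z=-5839198.0162
→ Helmert⁻¹: X=2467993.0730, Y=-534761.6259, Z=-5839269.6760
→ Helmert⁻¹: X=2468438.3155, Y=-535207.1189, Z=-5839348.5557
→ geod (Bowring, a=6378388.000): φ=-66.74969600°, λ=-12.23352100°, h=1920.5430 m

φ=-66.749696°, λ=-12.233521°, h=1920.543 m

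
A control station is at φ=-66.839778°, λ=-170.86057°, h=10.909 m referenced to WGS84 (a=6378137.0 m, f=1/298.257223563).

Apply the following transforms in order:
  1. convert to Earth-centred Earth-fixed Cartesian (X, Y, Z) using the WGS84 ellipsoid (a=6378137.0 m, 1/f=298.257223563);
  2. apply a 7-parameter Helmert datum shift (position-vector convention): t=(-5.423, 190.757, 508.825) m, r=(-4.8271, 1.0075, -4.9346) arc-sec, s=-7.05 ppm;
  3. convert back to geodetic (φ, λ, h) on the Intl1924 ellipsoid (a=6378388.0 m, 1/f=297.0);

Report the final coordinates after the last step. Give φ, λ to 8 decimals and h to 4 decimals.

φ=-66.83829690°, λ=-170.86327903°, h=-685.4932 m

start: φ=-66.839778°, λ=-170.860570°, h=10.909 m
→ ECEF (a=6378137.000, f=1/298.257223563): X=-2483739.9593, Y=-399583.9999, Z=-5841418.7755
→ Helmert 7p (PV): X=-2483765.9635, Y=-399467.7087, Z=-5840847.2856
→ geod (Bowring, a=6378388.000): φ=-66.83829690°, λ=-170.86327903°, h=-685.4932 m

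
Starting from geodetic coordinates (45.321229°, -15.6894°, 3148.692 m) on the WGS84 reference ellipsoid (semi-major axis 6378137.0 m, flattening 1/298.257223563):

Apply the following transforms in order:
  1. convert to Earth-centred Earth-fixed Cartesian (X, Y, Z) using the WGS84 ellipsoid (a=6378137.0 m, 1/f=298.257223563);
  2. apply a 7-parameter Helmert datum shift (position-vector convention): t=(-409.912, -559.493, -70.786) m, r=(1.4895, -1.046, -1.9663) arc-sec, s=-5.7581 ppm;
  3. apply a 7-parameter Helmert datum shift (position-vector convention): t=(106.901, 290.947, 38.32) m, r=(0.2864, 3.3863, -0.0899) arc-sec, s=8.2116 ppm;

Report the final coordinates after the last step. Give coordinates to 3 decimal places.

start: φ=45.321229°, λ=-15.689400°, h=3148.692 m
→ ECEF (a=6378137.000, f=1/298.257223563): X=4327033.9837, Y=-1215410.6725, Z=4514759.9622
→ Helmert 7p (PV): X=4326564.6750, Y=-1216037.0182, Z=4514676.3459
→ Helmert 7p (PV): X=4326780.6931, Y=-1215764.2113, Z=4514679.0192

X=4326780.693 m, Y=-1215764.211 m, Z=4514679.019 m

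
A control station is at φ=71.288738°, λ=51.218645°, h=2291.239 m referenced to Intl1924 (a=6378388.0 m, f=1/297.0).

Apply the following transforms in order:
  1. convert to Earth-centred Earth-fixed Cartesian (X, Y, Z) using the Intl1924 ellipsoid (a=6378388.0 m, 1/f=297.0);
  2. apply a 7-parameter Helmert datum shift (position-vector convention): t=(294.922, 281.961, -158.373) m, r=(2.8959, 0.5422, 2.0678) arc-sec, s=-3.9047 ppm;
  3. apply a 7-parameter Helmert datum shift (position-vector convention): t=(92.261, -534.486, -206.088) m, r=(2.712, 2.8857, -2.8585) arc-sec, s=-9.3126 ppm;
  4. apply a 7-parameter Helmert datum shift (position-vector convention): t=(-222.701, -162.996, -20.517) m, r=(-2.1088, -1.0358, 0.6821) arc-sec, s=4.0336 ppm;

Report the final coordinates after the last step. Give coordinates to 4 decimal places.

X=1286192.0929 m, Y=1599955.7610 m, Z=6020577.9404 m

start: φ=71.288738°, λ=51.218645°, h=2291.239 m
→ ECEF (a=6378388.000, f=1/297.0): X=1285968.7490, Y=1600488.8054, Z=6021005.9711
→ Helmert 7p (PV): X=1286258.4320, Y=1600692.8758, Z=6020843.1778
→ Helmert 7p (PV): X=1286445.1299, Y=1600046.4957, Z=6020584.0711
→ Helmert 7p (PV): X=1286192.0929, Y=1599955.7610, Z=6020577.9404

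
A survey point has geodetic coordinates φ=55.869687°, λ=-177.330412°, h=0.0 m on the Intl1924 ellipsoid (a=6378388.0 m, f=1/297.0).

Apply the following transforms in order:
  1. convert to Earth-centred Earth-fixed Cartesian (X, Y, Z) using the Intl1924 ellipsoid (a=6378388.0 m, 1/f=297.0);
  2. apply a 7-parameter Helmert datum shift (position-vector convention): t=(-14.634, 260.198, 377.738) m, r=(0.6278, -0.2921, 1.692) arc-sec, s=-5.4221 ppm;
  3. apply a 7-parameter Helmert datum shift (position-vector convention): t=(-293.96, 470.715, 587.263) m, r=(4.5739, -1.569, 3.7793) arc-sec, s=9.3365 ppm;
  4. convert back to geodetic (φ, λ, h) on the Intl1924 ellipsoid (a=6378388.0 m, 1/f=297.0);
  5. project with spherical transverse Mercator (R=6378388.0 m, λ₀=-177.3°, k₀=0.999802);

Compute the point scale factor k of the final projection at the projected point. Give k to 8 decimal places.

start: φ=55.869687°, λ=-177.330412°, h=0.000 m
→ ECEF (a=6378388.000, f=1/297.0): X=-3583145.0626, Y=-167070.7536, Z=5256423.4839
→ Helmert 7p (PV): X=-3583146.3417, Y=-166855.0410, Z=5256767.1383
→ Helmert 7p (PV): X=-3583510.6857, Y=-166568.1062, Z=5257372.5248
→ geod (Bowring, a=6378388.000): φ=55.87192757°, λ=-177.33870330°, h=977.3920 m
→ into tm (λ₀=-177.3°): φ=55.87192757°, λ−λ₀=-0.03870330°
scale k = 0.99980207

0.99980207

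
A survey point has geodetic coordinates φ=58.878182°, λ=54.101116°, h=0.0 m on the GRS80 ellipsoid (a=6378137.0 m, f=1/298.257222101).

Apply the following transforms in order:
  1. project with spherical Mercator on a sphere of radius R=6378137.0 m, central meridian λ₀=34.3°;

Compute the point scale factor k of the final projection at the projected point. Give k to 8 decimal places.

start: φ=58.878182°, λ=54.101116°, h=0.000 m
→ into merc (λ₀=34.3°): φ=58.87818200°, λ−λ₀=19.80111600°
scale k = 1.93476231

1.93476231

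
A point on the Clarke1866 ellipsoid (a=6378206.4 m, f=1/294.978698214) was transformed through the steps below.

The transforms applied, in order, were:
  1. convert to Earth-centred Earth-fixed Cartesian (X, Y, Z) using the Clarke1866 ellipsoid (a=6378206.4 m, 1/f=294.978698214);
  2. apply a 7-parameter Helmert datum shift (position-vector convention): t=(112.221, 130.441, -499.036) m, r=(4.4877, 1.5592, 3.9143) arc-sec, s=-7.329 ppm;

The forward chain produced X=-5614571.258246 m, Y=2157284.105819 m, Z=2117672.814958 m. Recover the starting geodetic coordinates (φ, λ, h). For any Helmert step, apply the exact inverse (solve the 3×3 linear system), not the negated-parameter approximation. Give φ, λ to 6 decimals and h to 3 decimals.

start: X=-5614571.2582, Y=2157284.1058, Z=2117672.8150 m
→ Helmert⁻¹: X=-5614699.7011, Y=2157322.1086, Z=2118097.9956
→ geod (Bowring, a=6378206.400): φ=19.52154600°, λ=158.98185100°, h=1119.4710 m

φ=19.521546°, λ=158.981851°, h=1119.471 m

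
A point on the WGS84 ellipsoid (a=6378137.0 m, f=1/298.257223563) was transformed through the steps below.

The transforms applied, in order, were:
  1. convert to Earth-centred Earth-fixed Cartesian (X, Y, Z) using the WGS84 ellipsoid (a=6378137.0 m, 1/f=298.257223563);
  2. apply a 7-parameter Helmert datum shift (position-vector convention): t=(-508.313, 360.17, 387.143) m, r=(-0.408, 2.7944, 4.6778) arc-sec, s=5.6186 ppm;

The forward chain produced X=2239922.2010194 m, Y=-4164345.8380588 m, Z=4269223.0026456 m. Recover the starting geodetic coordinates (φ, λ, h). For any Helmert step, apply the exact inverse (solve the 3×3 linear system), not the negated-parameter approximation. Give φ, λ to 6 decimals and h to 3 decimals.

start: X=2239922.2010, Y=-4164345.8381, Z=4269223.0026 m
→ Helmert⁻¹: X=2240265.6428, Y=-4164741.8584, Z=4268833.9872
→ geod (Bowring, a=6378137.000): φ=42.26348400°, λ=-61.72364800°, h=2268.7900 m

φ=42.263484°, λ=-61.723648°, h=2268.790 m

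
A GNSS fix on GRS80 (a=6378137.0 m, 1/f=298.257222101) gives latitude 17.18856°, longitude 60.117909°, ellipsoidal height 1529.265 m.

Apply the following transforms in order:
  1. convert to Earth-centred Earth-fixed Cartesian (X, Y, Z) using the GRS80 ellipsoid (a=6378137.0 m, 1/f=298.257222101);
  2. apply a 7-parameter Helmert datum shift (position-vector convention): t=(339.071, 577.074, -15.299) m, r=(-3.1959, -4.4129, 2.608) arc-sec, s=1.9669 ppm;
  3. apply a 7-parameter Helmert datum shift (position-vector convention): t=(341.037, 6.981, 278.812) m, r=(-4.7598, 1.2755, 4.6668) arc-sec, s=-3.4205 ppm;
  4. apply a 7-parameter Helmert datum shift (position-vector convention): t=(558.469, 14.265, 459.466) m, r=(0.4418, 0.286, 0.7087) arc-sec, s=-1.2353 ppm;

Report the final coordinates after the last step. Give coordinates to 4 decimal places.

start: φ=17.188560°, λ=60.117909°, h=1529.265 m
→ ECEF (a=6378137.000, f=1/298.257222101): X=3037386.1842, Y=5285999.2178, Z=1873231.4137
→ Helmert 7p (PV): X=3037624.3168, Y=5286654.1176, Z=1873202.8799
→ Helmert 7p (PV): X=3037846.9355, Y=5286754.9687, Z=1873334.5054
→ Helmert 7p (PV): X=3038386.0847, Y=5286769.1281, Z=1873798.7688

X=3038386.0847 m, Y=5286769.1281 m, Z=1873798.7688 m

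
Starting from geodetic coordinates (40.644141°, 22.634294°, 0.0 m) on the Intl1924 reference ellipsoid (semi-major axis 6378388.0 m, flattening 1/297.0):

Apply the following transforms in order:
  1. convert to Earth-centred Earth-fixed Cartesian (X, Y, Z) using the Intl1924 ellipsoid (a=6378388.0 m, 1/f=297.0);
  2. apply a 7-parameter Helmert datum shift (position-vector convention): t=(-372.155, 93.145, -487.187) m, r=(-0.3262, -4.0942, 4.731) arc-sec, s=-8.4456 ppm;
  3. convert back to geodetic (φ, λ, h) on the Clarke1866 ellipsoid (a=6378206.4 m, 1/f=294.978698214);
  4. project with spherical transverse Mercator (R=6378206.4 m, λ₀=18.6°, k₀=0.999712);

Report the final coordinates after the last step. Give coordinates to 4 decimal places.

E=341081.5264 m, N=4531157.2637 m

start: φ=40.644141°, λ=22.634294°, h=0.000 m
→ ECEF (a=6378388.000, f=1/297.0): X=4473356.0754, Y=1865220.6295, Z=4132587.8313
→ Helmert 7p (PV): X=4472821.3309, Y=1865407.1595, Z=4132151.5844
→ geod (Bowring, a=6378206.400): φ=40.64493789°, λ=22.63876252°, h=-360.5166 m
→ tm (R=6378206.4, λ₀=18.6°): E=341081.5264, N=4531157.2637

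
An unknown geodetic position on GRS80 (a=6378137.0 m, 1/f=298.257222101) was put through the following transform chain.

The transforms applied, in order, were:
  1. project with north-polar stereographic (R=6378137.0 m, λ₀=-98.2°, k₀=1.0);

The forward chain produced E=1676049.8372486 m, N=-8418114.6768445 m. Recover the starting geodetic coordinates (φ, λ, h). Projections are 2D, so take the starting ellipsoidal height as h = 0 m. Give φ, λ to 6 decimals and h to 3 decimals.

start: E=1676049.8372, N=-8418114.6768 m
→ stereo⁻¹: φ=22.12896000°, λ=-86.93963800°

φ=22.128960°, λ=-86.939638°, h=0.000 m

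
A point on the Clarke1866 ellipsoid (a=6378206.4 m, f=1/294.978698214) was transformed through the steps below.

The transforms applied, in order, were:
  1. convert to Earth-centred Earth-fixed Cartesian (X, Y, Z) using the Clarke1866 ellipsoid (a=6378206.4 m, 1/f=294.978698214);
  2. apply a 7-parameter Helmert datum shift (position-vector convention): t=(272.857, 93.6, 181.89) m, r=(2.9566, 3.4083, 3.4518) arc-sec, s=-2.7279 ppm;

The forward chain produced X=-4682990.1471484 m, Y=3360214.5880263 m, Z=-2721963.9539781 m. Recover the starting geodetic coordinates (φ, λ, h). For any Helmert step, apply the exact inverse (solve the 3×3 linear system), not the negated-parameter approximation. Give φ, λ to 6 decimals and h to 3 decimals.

start: X=-4682990.1471, Y=3360214.5880, Z=-2721963.9540 m
→ Helmert⁻¹: X=-4683174.5652, Y=3360169.5050, Z=-2722278.8187
→ geod (Bowring, a=6378206.400): φ=-25.43175500°, λ=144.34062700°, h=207.7010 m

φ=-25.431755°, λ=144.340627°, h=207.701 m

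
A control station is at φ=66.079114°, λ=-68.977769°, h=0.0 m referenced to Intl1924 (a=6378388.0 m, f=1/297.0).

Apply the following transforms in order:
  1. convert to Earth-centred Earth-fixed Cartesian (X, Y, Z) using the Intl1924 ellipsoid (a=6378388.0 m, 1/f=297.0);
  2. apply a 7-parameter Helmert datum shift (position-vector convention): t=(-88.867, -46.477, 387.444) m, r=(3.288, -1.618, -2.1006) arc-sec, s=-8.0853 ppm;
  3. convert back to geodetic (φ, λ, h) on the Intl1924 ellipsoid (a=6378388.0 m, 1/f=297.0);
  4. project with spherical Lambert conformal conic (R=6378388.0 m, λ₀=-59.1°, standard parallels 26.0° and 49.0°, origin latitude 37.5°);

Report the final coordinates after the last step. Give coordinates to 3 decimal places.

start: φ=66.079114°, λ=-68.977769°, h=0.000 m
→ ECEF (a=6378388.000, f=1/297.0): X=930391.9928, Y=-2420945.9535, Z=5807662.3258
→ Helmert 7p (PV): X=930225.3920, Y=-2421074.9088, Z=5807971.5201
→ geod (Bowring, a=6378388.000): φ=66.07974135°, λ=-68.98222634°, h=307.2148 m
→ lcc (R=6378388.0, λ₀=-59.1°): E=-508549.0005, N=3297249.7026

E=-508549.001 m, N=3297249.703 m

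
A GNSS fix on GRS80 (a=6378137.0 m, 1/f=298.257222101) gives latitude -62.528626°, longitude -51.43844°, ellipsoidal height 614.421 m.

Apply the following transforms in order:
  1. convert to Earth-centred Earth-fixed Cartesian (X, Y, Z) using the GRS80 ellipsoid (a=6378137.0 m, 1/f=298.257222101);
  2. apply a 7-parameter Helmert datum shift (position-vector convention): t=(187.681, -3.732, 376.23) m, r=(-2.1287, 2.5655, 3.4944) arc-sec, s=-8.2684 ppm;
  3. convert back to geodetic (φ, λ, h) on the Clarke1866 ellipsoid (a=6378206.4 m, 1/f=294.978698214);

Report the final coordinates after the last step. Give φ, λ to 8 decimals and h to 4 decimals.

start: φ=-62.528626°, λ=-51.438440°, h=614.421 m
→ ECEF (a=6378137.000, f=1/298.257222101): X=1839106.9357, Y=-2306982.1844, Z=-5636479.0599
→ Helmert 7p (PV): X=1839248.3879, Y=-2306993.8540, Z=-5636055.2913
→ geod (Bowring, a=6378206.400): φ=-62.52784828°, λ=-51.43643334°, h=401.0728 m

φ=-62.52784828°, λ=-51.43643334°, h=401.0728 m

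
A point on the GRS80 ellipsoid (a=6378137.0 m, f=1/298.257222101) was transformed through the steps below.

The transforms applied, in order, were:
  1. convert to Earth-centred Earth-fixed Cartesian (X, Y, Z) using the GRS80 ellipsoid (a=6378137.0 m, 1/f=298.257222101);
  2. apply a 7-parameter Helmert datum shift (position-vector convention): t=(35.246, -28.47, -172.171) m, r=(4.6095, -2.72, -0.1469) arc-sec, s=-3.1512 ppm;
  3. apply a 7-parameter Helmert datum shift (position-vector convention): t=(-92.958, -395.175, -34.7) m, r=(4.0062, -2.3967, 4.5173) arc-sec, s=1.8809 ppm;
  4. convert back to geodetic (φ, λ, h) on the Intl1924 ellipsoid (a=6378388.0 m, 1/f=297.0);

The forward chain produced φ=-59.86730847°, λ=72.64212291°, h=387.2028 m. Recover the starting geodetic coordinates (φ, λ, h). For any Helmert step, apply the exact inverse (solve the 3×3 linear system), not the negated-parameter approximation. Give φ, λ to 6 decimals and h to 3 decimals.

start: φ=-59.867308°, λ=72.642123°, h=387.203 m
→ ECEF (a=6378388.000, f=1/297.0): X=957744.3869, Y=3064058.3728, Z=-5493523.6654
→ Helmert⁻¹: X=957838.8209, Y=3064320.1077, Z=-5493549.2794
→ Helmert⁻¹: X=957731.9687, Y=3064236.1508, Z=-5493475.5267
→ geod (Bowring, a=6378137.000): φ=-59.86509000°, λ=72.64328100°, h=611.6110 m

φ=-59.865090°, λ=72.643281°, h=611.611 m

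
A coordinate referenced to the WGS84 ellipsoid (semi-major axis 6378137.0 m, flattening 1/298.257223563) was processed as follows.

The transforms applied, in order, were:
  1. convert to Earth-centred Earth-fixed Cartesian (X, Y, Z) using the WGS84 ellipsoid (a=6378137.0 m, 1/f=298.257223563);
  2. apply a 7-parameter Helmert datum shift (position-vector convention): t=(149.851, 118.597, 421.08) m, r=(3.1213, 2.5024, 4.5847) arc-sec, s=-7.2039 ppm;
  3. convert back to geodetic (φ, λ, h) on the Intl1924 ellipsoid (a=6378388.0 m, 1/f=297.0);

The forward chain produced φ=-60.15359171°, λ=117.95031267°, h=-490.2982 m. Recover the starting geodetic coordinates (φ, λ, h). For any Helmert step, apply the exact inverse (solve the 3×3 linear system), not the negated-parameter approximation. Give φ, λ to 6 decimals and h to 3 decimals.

start: φ=-60.153592°, λ=117.950313°, h=-490.298 m
→ ECEF (a=6378388.000, f=1/297.0): X=-1491509.9864, Y=2811000.4411, Z=-5508706.9090
→ Helmert⁻¹: X=-1491541.2679, Y=2810851.8781, Z=-5509228.3070
→ geod (Bowring, a=6378137.000): φ=-60.15611900°, λ=117.95206400°, h=86.2540 m

φ=-60.156119°, λ=117.952064°, h=86.254 m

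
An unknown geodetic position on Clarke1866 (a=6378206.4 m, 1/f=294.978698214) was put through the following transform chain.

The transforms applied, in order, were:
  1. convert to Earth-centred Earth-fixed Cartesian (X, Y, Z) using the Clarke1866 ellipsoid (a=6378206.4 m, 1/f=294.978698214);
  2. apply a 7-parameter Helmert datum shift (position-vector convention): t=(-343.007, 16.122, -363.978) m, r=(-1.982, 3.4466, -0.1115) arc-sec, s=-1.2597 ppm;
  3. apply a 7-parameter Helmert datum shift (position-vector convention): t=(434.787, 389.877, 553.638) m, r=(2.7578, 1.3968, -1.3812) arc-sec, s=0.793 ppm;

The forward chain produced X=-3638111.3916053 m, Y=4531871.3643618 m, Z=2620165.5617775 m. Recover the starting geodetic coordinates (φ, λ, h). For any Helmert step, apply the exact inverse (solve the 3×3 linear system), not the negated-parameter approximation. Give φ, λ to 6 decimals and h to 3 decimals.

φ=24.413110°, λ=128.760959°, h=21.175 m

start: X=-3638111.3916, Y=4531871.3644, Z=2620165.5618 m
→ Helmert⁻¹: X=-3638591.3763, Y=4531488.5525, Z=2619524.6195
→ Helmert⁻¹: X=-3638299.1790, Y=4531450.9977, Z=2619874.6460
→ geod (Bowring, a=6378206.400): φ=24.41311000°, λ=128.76095900°, h=21.1750 m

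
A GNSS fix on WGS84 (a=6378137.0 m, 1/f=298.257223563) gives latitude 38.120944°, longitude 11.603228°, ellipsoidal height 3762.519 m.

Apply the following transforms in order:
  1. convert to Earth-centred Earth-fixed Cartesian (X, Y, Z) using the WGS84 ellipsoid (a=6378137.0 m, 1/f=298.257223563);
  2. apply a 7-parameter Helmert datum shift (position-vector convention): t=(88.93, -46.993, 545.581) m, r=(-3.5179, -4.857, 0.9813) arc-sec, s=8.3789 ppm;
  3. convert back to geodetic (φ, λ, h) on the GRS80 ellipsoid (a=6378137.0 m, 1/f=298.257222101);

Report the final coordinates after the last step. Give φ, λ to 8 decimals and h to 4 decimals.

φ=38.12550187°, λ=11.60372969°, h=4214.2485 m

start: φ=38.120944°, λ=11.603228°, h=3762.519 m
→ ECEF (a=6378137.000, f=1/298.257223563): X=4924378.7357, Y=1011118.9142, Z=3918336.5762
→ Helmert 7p (PV): X=4924411.8488, Y=1011170.6499, Z=3919013.7008
→ geod (Bowring, a=6378137.000): φ=38.12550187°, λ=11.60372969°, h=4214.2485 m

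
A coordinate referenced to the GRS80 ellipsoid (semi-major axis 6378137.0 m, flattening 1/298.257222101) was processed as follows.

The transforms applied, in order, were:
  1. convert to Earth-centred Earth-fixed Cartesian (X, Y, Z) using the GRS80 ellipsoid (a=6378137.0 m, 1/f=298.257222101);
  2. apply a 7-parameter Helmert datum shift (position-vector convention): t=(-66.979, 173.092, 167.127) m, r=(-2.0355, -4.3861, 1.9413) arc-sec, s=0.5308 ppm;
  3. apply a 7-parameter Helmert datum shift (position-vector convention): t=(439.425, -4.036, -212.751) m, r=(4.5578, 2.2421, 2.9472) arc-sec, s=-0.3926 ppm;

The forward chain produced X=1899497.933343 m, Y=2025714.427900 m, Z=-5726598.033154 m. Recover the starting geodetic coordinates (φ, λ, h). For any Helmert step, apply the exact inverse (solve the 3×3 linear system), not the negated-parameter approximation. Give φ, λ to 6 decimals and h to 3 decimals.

start: X=1899497.9333, Y=2025714.4279, Z=-5726598.0332 m
→ Helmert⁻¹: X=1899150.4422, Y=2025565.5877, Z=-5726411.6451
→ Helmert⁻¹: X=1899113.7031, Y=2025430.0590, Z=-5726596.1283
→ geod (Bowring, a=6378137.000): φ=-64.28451200°, λ=46.84350000°, h=3383.1640 m

φ=-64.284512°, λ=46.843500°, h=3383.164 m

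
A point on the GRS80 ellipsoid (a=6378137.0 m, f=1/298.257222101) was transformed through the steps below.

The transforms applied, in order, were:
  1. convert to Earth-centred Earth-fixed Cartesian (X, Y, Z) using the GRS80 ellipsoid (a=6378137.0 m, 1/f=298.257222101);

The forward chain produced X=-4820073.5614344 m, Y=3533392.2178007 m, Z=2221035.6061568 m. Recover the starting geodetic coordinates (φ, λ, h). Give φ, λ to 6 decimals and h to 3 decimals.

φ=20.512616°, λ=143.756432°, h=280.776 m

start: X=-4820073.5614, Y=3533392.2178, Z=2221035.6062 m
→ geod (Bowring, a=6378137.000): φ=20.51261600°, λ=143.75643200°, h=280.7760 m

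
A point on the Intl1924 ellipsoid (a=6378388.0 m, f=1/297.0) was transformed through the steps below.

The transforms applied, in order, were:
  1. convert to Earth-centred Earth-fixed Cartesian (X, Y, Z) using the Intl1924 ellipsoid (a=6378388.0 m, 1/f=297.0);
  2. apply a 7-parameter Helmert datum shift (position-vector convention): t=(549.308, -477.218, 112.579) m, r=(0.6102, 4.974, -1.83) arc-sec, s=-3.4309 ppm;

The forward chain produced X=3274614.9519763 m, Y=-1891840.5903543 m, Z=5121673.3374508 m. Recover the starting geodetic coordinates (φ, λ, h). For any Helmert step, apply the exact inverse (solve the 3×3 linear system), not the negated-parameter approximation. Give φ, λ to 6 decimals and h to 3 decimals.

φ=53.748299°, λ=-30.014411°, h=1652.475 m

start: X=3274614.9520, Y=-1891840.5904, Z=5121673.3375 m
→ Helmert⁻¹: X=3273970.1500, Y=-1891325.6629, Z=5121662.8758
→ geod (Bowring, a=6378388.000): φ=53.74829900°, λ=-30.01441100°, h=1652.4750 m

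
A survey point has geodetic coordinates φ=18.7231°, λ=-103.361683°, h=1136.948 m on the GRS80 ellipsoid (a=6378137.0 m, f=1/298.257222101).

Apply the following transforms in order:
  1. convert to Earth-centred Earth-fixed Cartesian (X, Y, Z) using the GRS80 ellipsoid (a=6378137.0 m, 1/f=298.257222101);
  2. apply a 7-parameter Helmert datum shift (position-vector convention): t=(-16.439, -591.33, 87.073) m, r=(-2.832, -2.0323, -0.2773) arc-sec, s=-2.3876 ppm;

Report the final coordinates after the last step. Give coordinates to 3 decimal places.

X=-1396740.719 m, Y=-5880719.594 m, Z=2034859.293 m

start: φ=18.723100°, λ=-103.361683°, h=1136.948 m
→ ECEF (a=6378137.000, f=1/298.257222101): X=-1396699.6619, Y=-5880172.1174, Z=2034710.1051
→ Helmert 7p (PV): X=-1396740.7190, Y=-5880719.5939, Z=2034859.2927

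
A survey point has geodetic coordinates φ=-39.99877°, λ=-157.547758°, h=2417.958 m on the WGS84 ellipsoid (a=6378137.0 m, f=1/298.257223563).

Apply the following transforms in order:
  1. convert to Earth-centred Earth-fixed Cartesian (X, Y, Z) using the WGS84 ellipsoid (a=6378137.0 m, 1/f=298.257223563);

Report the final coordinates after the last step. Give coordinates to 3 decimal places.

X=-4523624.536 m, Y=-1869330.629 m, Z=-4079435.144 m

start: φ=-39.998770°, λ=-157.547758°, h=2417.958 m
→ ECEF (a=6378137.000, f=1/298.257223563): X=-4523624.5355, Y=-1869330.6289, Z=-4079435.1443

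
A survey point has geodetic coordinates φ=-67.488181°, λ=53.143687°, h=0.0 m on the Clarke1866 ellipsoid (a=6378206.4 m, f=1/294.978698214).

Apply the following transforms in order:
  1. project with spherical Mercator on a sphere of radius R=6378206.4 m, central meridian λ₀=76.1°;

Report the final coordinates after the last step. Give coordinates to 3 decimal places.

start: φ=-67.488181°, λ=53.143687°, h=0.000 m
→ merc (R=6378206.4, λ₀=76.1°): E=-2555512.8797, N=-10296670.3445

E=-2555512.880 m, N=-10296670.344 m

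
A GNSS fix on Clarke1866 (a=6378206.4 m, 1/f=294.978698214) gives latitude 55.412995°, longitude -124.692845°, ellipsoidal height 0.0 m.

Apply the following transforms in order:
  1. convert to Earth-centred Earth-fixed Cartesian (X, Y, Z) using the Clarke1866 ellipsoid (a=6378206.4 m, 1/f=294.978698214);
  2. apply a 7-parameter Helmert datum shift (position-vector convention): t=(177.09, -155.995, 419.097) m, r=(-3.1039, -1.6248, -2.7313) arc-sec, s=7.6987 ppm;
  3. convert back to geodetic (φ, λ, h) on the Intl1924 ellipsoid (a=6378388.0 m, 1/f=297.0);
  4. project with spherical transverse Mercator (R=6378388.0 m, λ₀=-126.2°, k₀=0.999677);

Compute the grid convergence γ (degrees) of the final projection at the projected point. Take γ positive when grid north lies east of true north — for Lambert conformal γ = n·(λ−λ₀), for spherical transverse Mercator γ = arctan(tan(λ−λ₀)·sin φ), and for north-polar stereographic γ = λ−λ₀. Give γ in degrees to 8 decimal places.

start: φ=55.412995°, λ=-124.692845°, h=0.000 m
→ ECEF (a=6378206.400, f=1/294.978698214): X=-2065524.2275, Y=-2983791.8714, Z=5227417.3866
→ Helmert 7p (PV): X=-2065443.7282, Y=-2983864.8230, Z=5227905.3579
→ geod (Bowring, a=6378388.000): φ=55.41414647°, λ=-124.69114443°, h=128.9569 m
→ into tm (λ₀=-126.2°): φ=55.41414647°, λ−λ₀=1.50885557°
convergence γ = 1.24229793°

1.24229793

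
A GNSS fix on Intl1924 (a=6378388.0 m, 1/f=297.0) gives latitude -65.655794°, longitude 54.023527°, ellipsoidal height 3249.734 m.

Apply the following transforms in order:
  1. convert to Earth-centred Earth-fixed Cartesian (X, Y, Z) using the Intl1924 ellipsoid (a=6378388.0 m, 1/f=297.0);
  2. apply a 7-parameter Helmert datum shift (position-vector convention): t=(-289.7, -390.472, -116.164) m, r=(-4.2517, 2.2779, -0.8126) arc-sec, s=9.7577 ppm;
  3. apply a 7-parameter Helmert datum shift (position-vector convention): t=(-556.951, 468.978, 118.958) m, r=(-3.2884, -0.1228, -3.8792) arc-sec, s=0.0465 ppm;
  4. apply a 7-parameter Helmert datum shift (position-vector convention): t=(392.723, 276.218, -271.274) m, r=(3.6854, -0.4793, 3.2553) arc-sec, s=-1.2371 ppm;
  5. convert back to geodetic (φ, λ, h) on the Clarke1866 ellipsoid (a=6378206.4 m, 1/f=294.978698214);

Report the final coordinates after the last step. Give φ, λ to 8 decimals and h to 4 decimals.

start: φ=-65.655794°, λ=54.023527°, h=3249.734 m
→ ECEF (a=6378388.000, f=1/297.0): X=1549694.6887, Y=2134814.6368, Z=-5791323.5672
→ Helmert 7p (PV): X=1549364.5631, Y=2134319.5138, Z=-5791557.3605
→ Helmert 7p (PV): X=1548851.2720, Y=2134667.1197, Z=-5791471.7760
→ Helmert 7p (PV): X=1549221.8471, Y=2135068.6191, Z=-5791694.1456
→ geod (Bowring, a=6378206.400): φ=-65.65874135°, λ=54.03507891°, h=3860.7909 m

φ=-65.65874135°, λ=54.03507891°, h=3860.7909 m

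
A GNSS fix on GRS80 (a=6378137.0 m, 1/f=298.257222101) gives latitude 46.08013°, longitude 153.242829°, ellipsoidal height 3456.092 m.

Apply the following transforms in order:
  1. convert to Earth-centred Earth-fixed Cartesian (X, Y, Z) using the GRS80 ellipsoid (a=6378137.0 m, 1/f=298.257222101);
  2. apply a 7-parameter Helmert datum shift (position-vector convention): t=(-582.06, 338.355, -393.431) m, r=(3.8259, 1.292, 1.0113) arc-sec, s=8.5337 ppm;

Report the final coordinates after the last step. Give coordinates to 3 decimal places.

X=-3960089.241 m, Y=1996621.031 m, Z=4573627.008 m

start: φ=46.080130°, λ=153.242829°, h=3456.092 m
→ ECEF (a=6378137.000, f=1/298.257222101): X=-3959492.2539, Y=1996369.8930, Z=4573919.5749
→ Helmert 7p (PV): X=-3960089.2409, Y=1996621.0312, Z=4573627.0080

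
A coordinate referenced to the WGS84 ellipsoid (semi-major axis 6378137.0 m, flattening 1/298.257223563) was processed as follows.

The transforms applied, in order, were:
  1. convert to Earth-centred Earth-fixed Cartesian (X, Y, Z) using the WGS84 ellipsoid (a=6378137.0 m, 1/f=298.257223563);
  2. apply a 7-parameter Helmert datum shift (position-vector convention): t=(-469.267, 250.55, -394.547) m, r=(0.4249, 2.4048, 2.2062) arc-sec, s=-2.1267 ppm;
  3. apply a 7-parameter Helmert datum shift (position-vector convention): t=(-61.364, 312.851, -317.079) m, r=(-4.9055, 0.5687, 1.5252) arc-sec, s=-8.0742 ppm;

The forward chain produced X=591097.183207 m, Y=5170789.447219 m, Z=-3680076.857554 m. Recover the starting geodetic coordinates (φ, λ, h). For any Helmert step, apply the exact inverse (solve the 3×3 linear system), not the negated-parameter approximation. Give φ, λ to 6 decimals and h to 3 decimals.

start: X=591097.1832, Y=5170789.4472, Z=-3680076.8576 m
→ Helmert⁻¹: X=591211.6991, Y=5170601.4841, Z=-3679664.8898
→ Helmert⁻¹: X=591780.4223, Y=5170348.0211, Z=-3679281.9189
→ geod (Bowring, a=6378137.000): φ=-35.44170900°, λ=83.47053400°, h=2381.5720 m

φ=-35.441709°, λ=83.470534°, h=2381.572 m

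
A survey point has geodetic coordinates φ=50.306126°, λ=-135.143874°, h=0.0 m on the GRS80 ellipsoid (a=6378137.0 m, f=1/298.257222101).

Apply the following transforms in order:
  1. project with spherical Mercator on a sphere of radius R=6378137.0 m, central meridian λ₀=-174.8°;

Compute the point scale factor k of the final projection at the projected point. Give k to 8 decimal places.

start: φ=50.306126°, λ=-135.143874°, h=0.000 m
→ into merc (λ₀=-174.8°): φ=50.30612600°, λ−λ₀=39.65612600°
scale k = 1.56571571

1.56571571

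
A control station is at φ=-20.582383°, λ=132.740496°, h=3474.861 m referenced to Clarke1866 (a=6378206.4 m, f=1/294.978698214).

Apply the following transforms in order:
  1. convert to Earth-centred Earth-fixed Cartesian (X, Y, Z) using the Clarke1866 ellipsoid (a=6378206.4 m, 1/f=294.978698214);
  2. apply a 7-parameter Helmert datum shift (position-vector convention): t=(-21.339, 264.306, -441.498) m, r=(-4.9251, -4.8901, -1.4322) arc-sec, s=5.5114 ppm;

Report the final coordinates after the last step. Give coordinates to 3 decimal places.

X=-4056304.056 m, Y=4389851.852 m, Z=-2229914.043 m

start: φ=-20.582383°, λ=132.740496°, h=3474.861 m
→ ECEF (a=6378206.400, f=1/294.978698214): X=-4056343.6914, Y=4389588.4178, Z=-2229259.2772
→ Helmert 7p (PV): X=-4056304.0559, Y=4389851.8524, Z=-2229914.0426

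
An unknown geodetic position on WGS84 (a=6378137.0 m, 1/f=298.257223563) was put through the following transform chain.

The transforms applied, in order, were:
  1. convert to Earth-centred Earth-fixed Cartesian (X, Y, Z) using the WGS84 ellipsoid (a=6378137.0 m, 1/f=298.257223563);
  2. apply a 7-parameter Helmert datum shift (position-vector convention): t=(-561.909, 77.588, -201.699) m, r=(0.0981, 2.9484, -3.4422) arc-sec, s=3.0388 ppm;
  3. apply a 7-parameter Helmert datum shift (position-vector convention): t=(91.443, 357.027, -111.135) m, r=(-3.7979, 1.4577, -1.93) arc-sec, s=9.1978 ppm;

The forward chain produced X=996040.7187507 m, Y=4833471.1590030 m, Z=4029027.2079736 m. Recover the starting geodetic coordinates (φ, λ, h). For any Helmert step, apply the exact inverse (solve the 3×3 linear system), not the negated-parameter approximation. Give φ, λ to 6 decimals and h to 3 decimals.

φ=39.422613°, λ=78.351902°, h=1147.259 m

start: X=996040.7188, Y=4833471.1590, Z=4029027.2080 m
→ Helmert⁻¹: X=995866.4185, Y=4833004.8081, Z=4029197.3109
→ Helmert⁻¹: X=996287.0491, Y=4832931.0765, Z=4029398.7080
→ geod (Bowring, a=6378137.000): φ=39.42261300°, λ=78.35190200°, h=1147.2590 m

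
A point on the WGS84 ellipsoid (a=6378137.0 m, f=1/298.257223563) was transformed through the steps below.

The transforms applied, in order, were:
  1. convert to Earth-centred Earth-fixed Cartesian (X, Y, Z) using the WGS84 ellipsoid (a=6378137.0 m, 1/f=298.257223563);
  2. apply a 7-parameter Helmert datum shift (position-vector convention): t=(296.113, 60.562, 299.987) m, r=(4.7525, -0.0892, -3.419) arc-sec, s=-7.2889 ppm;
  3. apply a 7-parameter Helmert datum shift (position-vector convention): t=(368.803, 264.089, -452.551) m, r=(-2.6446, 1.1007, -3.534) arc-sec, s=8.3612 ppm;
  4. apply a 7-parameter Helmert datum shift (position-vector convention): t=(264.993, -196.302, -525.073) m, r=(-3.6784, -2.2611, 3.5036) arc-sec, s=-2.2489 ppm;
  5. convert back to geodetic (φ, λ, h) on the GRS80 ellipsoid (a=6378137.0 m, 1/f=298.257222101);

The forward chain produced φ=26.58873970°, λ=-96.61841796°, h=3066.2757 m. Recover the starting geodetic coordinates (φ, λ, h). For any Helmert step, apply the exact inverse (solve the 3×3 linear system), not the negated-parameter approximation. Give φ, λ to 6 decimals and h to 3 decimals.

φ=26.592863°, λ=-96.626383°, h=3586.900 m

start: φ=26.588740°, λ=-96.618418°, h=3066.276 m
→ ECEF (a=6378137.000, f=1/298.257222101): X=-658133.9975, Y=-5672115.8399, Z=2838912.9210
→ Helmert⁻¹: X=-658465.6896, Y=-5671971.7441, Z=2839350.4473
→ Helmert⁻¹: X=-658746.9534, Y=-5672236.1023, Z=2839703.0132
→ Helmert⁻¹: X=-658952.6197, Y=-5672283.5065, Z=2839554.7012
→ geod (Bowring, a=6378137.000): φ=26.59286300°, λ=-96.62638300°, h=3586.9000 m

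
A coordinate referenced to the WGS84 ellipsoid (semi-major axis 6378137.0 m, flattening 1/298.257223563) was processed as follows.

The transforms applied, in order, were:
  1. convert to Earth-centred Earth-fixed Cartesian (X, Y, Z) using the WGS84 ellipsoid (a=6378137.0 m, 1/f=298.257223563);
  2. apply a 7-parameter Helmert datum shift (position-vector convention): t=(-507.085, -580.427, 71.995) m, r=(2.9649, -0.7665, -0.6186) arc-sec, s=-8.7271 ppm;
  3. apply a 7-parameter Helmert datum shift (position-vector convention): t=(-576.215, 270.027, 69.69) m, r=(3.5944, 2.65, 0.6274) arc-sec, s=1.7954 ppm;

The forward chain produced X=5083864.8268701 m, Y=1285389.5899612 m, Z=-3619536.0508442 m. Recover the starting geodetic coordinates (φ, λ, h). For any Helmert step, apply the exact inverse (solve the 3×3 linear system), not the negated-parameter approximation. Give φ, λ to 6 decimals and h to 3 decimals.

φ=-34.790485°, λ=14.188209°, h=1567.716 m

start: X=5083864.8269, Y=1285389.5900, Z=-3619536.0508 m
→ Helmert⁻¹: X=5084482.3245, Y=1285038.7152, Z=-3619556.3123
→ Helmert⁻¹: X=5085016.4804, Y=1285593.5819, Z=-3619697.2723
→ geod (Bowring, a=6378137.000): φ=-34.79048500°, λ=14.18820900°, h=1567.7160 m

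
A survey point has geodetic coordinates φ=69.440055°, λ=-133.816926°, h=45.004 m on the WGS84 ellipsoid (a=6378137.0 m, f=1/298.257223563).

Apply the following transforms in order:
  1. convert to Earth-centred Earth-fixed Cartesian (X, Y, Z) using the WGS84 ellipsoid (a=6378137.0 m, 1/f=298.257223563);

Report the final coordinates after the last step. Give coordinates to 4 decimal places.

X=-1555404.5498 m, Y=-1621002.0201 m, Z=5949430.8230 m

start: φ=69.440055°, λ=-133.816926°, h=45.004 m
→ ECEF (a=6378137.000, f=1/298.257223563): X=-1555404.5498, Y=-1621002.0201, Z=5949430.8230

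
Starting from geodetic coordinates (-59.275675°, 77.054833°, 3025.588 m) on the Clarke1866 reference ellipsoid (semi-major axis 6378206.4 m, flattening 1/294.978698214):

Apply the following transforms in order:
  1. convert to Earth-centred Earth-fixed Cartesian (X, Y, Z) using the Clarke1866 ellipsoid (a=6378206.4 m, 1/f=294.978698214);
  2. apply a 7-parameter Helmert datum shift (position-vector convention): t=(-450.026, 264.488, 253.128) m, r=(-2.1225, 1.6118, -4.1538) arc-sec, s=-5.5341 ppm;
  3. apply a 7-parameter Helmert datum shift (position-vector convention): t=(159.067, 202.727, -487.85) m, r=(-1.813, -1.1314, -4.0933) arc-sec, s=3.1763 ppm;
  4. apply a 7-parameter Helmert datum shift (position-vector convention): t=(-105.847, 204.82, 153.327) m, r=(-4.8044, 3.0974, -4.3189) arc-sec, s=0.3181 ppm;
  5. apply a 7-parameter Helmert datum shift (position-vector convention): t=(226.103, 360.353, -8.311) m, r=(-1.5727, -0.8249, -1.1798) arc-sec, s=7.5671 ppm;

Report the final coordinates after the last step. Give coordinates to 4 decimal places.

start: φ=-59.275675°, λ=77.054833°, h=3025.588 m
→ ECEF (a=6378206.400, f=1/294.978698214): X=732182.4830, Y=3185335.6262, Z=-5462092.0008
→ Helmert 7p (PV): X=731749.8698, Y=3185511.5360, Z=-5461847.1439
→ Helmert 7p (PV): X=732004.4366, Y=3185661.8516, Z=-5462376.3283
→ Helmert 7p (PV): X=731883.4994, Y=3185725.1260, Z=-5462309.9328
→ Helmert 7p (PV): X=732155.2078, Y=3186063.7508, Z=-5462380.9409

X=732155.2078 m, Y=3186063.7508 m, Z=-5462380.9409 m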